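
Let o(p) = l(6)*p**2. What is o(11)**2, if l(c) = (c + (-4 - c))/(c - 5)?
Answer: 234256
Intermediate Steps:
l(c) = -4/(-5 + c)
o(p) = -4*p**2 (o(p) = (-4/(-5 + 6))*p**2 = (-4/1)*p**2 = (-4*1)*p**2 = -4*p**2)
o(11)**2 = (-4*11**2)**2 = (-4*121)**2 = (-484)**2 = 234256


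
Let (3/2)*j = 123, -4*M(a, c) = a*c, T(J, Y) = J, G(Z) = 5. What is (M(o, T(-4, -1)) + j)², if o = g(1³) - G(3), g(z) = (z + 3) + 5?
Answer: 7396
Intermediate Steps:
g(z) = 8 + z (g(z) = (3 + z) + 5 = 8 + z)
o = 4 (o = (8 + 1³) - 1*5 = (8 + 1) - 5 = 9 - 5 = 4)
M(a, c) = -a*c/4
j = 82 (j = (⅔)*123 = 82)
(M(o, T(-4, -1)) + j)² = (-¼*4*(-4) + 82)² = (4 + 82)² = 86² = 7396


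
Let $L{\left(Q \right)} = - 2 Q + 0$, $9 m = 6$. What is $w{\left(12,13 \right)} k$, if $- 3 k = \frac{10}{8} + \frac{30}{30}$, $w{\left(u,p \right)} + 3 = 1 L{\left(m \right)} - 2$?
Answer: $\frac{19}{4} \approx 4.75$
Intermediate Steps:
$m = \frac{2}{3}$ ($m = \frac{1}{9} \cdot 6 = \frac{2}{3} \approx 0.66667$)
$L{\left(Q \right)} = - 2 Q$
$w{\left(u,p \right)} = - \frac{19}{3}$ ($w{\left(u,p \right)} = -3 - \left(2 - \left(-2\right) \frac{2}{3}\right) = -3 + \left(1 \left(- \frac{4}{3}\right) - 2\right) = -3 - \frac{10}{3} = - \frac{19}{3}$)
$k = - \frac{3}{4}$ ($k = - \frac{\frac{10}{8} + \frac{30}{30}}{3} = - \frac{10 \cdot \frac{1}{8} + 30 \cdot \frac{1}{30}}{3} = - \frac{\frac{5}{4} + 1}{3} = \left(- \frac{1}{3}\right) \frac{9}{4} = - \frac{3}{4} \approx -0.75$)
$w{\left(12,13 \right)} k = \left(- \frac{19}{3}\right) \left(- \frac{3}{4}\right) = \frac{19}{4}$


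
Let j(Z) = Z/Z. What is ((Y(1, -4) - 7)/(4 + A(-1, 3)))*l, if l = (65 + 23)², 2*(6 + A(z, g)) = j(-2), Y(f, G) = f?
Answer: 30976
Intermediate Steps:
j(Z) = 1
A(z, g) = -11/2 (A(z, g) = -6 + (½)*1 = -6 + ½ = -11/2)
l = 7744 (l = 88² = 7744)
((Y(1, -4) - 7)/(4 + A(-1, 3)))*l = ((1 - 7)/(4 - 11/2))*7744 = -6/(-3/2)*7744 = -6*(-⅔)*7744 = 4*7744 = 30976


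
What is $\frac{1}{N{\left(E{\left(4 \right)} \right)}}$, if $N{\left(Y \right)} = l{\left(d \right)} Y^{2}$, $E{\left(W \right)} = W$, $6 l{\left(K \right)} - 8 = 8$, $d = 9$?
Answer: $\frac{3}{128} \approx 0.023438$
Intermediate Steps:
$l{\left(K \right)} = \frac{8}{3}$ ($l{\left(K \right)} = \frac{4}{3} + \frac{1}{6} \cdot 8 = \frac{4}{3} + \frac{4}{3} = \frac{8}{3}$)
$N{\left(Y \right)} = \frac{8 Y^{2}}{3}$
$\frac{1}{N{\left(E{\left(4 \right)} \right)}} = \frac{1}{\frac{8}{3} \cdot 4^{2}} = \frac{1}{\frac{8}{3} \cdot 16} = \frac{1}{\frac{128}{3}} = \frac{3}{128}$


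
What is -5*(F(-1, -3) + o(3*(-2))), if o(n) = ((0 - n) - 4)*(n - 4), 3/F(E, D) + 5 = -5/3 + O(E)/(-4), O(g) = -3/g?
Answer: 9080/89 ≈ 102.02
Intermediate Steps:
F(E, D) = 3/(-20/3 + 3/(4*E)) (F(E, D) = 3/(-5 + (-5/3 - 3/E/(-4))) = 3/(-5 + (-5*⅓ - 3/E*(-¼))) = 3/(-5 + (-5/3 + 3/(4*E))) = 3/(-20/3 + 3/(4*E)))
o(n) = (-4 + n)*(-4 - n) (o(n) = (-n - 4)*(-4 + n) = (-4 - n)*(-4 + n) = (-4 + n)*(-4 - n))
-5*(F(-1, -3) + o(3*(-2))) = -5*(-36*(-1)/(-9 + 80*(-1)) + (16 - (3*(-2))²)) = -5*(-36*(-1)/(-9 - 80) + (16 - 1*(-6)²)) = -5*(-36*(-1)/(-89) + (16 - 1*36)) = -5*(-36*(-1)*(-1/89) + (16 - 36)) = -5*(-36/89 - 20) = -5*(-1816/89) = 9080/89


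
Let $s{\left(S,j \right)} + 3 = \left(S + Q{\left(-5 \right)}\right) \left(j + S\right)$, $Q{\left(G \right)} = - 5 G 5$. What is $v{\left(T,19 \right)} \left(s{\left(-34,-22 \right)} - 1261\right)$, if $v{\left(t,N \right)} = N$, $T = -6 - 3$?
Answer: $-120840$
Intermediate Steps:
$T = -9$
$Q{\left(G \right)} = - 25 G$
$s{\left(S,j \right)} = -3 + \left(125 + S\right) \left(S + j\right)$ ($s{\left(S,j \right)} = -3 + \left(S - -125\right) \left(j + S\right) = -3 + \left(S + 125\right) \left(S + j\right) = -3 + \left(125 + S\right) \left(S + j\right)$)
$v{\left(T,19 \right)} \left(s{\left(-34,-22 \right)} - 1261\right) = 19 \left(\left(-3 + \left(-34\right)^{2} + 125 \left(-34\right) + 125 \left(-22\right) - -748\right) - 1261\right) = 19 \left(\left(-3 + 1156 - 4250 - 2750 + 748\right) - 1261\right) = 19 \left(-5099 - 1261\right) = 19 \left(-6360\right) = -120840$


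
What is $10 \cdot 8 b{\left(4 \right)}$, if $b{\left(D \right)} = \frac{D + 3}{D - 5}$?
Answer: $-560$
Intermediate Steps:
$b{\left(D \right)} = \frac{3 + D}{-5 + D}$
$10 \cdot 8 b{\left(4 \right)} = 10 \cdot 8 \frac{3 + 4}{-5 + 4} = 80 \frac{1}{-1} \cdot 7 = 80 \left(\left(-1\right) 7\right) = 80 \left(-7\right) = -560$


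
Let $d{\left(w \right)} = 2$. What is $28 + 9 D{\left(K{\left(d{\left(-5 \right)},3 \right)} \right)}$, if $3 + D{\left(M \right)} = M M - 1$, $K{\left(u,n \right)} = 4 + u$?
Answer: $316$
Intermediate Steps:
$D{\left(M \right)} = -4 + M^{2}$ ($D{\left(M \right)} = -3 + \left(M M - 1\right) = -3 + \left(M^{2} - 1\right) = -3 + \left(-1 + M^{2}\right) = -4 + M^{2}$)
$28 + 9 D{\left(K{\left(d{\left(-5 \right)},3 \right)} \right)} = 28 + 9 \left(-4 + \left(4 + 2\right)^{2}\right) = 28 + 9 \left(-4 + 6^{2}\right) = 28 + 9 \left(-4 + 36\right) = 28 + 9 \cdot 32 = 28 + 288 = 316$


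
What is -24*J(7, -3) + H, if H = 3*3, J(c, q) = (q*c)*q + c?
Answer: -1671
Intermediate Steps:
J(c, q) = c + c*q² (J(c, q) = (c*q)*q + c = c*q² + c = c + c*q²)
H = 9
-24*J(7, -3) + H = -168*(1 + (-3)²) + 9 = -168*(1 + 9) + 9 = -168*10 + 9 = -24*70 + 9 = -1680 + 9 = -1671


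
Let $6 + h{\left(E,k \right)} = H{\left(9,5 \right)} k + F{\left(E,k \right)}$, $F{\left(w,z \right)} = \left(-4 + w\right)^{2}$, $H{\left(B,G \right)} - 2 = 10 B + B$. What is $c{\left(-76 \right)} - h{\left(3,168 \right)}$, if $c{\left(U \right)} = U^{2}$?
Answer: $-11187$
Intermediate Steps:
$H{\left(B,G \right)} = 2 + 11 B$ ($H{\left(B,G \right)} = 2 + \left(10 B + B\right) = 2 + 11 B$)
$h{\left(E,k \right)} = -6 + \left(-4 + E\right)^{2} + 101 k$ ($h{\left(E,k \right)} = -6 + \left(\left(2 + 11 \cdot 9\right) k + \left(-4 + E\right)^{2}\right) = -6 + \left(\left(2 + 99\right) k + \left(-4 + E\right)^{2}\right) = -6 + \left(101 k + \left(-4 + E\right)^{2}\right) = -6 + \left(\left(-4 + E\right)^{2} + 101 k\right) = -6 + \left(-4 + E\right)^{2} + 101 k$)
$c{\left(-76 \right)} - h{\left(3,168 \right)} = \left(-76\right)^{2} - \left(-6 + \left(-4 + 3\right)^{2} + 101 \cdot 168\right) = 5776 - \left(-6 + \left(-1\right)^{2} + 16968\right) = 5776 - \left(-6 + 1 + 16968\right) = 5776 - 16963 = -11187$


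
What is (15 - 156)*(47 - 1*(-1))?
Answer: -6768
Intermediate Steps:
(15 - 156)*(47 - 1*(-1)) = -141*(47 + 1) = -141*48 = -6768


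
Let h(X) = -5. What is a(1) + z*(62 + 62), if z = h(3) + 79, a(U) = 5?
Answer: 9181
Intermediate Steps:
z = 74 (z = -5 + 79 = 74)
a(1) + z*(62 + 62) = 5 + 74*(62 + 62) = 5 + 74*124 = 5 + 9176 = 9181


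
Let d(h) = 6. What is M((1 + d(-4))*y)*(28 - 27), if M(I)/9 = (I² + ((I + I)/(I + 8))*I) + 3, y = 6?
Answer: 413451/25 ≈ 16538.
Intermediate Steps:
M(I) = 27 + 9*I² + 18*I²/(8 + I) (M(I) = 9*((I² + ((I + I)/(I + 8))*I) + 3) = 9*((I² + ((2*I)/(8 + I))*I) + 3) = 9*((I² + (2*I/(8 + I))*I) + 3) = 9*((I² + 2*I²/(8 + I)) + 3) = 9*(3 + I² + 2*I²/(8 + I)) = 27 + 9*I² + 18*I²/(8 + I))
M((1 + d(-4))*y)*(28 - 27) = (9*(24 + ((1 + 6)*6)³ + 3*((1 + 6)*6) + 10*((1 + 6)*6)²)/(8 + (1 + 6)*6))*(28 - 27) = (9*(24 + (7*6)³ + 3*(7*6) + 10*(7*6)²)/(8 + 7*6))*1 = (9*(24 + 42³ + 3*42 + 10*42²)/(8 + 42))*1 = (9*(24 + 74088 + 126 + 10*1764)/50)*1 = (9*(1/50)*(24 + 74088 + 126 + 17640))*1 = (9*(1/50)*91878)*1 = (413451/25)*1 = 413451/25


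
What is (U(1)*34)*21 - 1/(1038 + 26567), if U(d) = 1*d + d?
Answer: 39419939/27605 ≈ 1428.0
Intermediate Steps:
U(d) = 2*d (U(d) = d + d = 2*d)
(U(1)*34)*21 - 1/(1038 + 26567) = ((2*1)*34)*21 - 1/(1038 + 26567) = (2*34)*21 - 1/27605 = 68*21 - 1*1/27605 = 1428 - 1/27605 = 39419939/27605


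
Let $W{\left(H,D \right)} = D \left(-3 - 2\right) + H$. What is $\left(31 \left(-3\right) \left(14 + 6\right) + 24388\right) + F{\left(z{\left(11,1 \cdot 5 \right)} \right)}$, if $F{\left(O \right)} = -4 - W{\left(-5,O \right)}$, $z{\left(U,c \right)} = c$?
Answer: $22554$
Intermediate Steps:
$W{\left(H,D \right)} = H - 5 D$ ($W{\left(H,D \right)} = D \left(-3 - 2\right) + H = D \left(-5\right) + H = - 5 D + H = H - 5 D$)
$F{\left(O \right)} = 1 + 5 O$ ($F{\left(O \right)} = -4 - \left(-5 - 5 O\right) = -4 + \left(5 + 5 O\right) = 1 + 5 O$)
$\left(31 \left(-3\right) \left(14 + 6\right) + 24388\right) + F{\left(z{\left(11,1 \cdot 5 \right)} \right)} = \left(31 \left(-3\right) \left(14 + 6\right) + 24388\right) + \left(1 + 5 \cdot 1 \cdot 5\right) = \left(\left(-93\right) 20 + 24388\right) + \left(1 + 5 \cdot 5\right) = \left(-1860 + 24388\right) + \left(1 + 25\right) = 22528 + 26 = 22554$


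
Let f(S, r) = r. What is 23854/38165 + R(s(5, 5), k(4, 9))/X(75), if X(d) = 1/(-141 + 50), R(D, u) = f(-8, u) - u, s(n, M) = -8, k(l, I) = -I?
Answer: 23854/38165 ≈ 0.62502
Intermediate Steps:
R(D, u) = 0 (R(D, u) = u - u = 0)
X(d) = -1/91 (X(d) = 1/(-91) = -1/91)
23854/38165 + R(s(5, 5), k(4, 9))/X(75) = 23854/38165 + 0/(-1/91) = 23854*(1/38165) + 0*(-91) = 23854/38165 + 0 = 23854/38165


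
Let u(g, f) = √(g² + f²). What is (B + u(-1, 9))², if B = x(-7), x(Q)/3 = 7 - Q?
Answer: (42 + √82)² ≈ 2606.7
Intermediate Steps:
x(Q) = 21 - 3*Q (x(Q) = 3*(7 - Q) = 21 - 3*Q)
u(g, f) = √(f² + g²)
B = 42 (B = 21 - 3*(-7) = 21 + 21 = 42)
(B + u(-1, 9))² = (42 + √(9² + (-1)²))² = (42 + √(81 + 1))² = (42 + √82)²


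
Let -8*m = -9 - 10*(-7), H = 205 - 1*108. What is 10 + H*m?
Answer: -5837/8 ≈ -729.63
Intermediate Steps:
H = 97 (H = 205 - 108 = 97)
m = -61/8 (m = -(-9 - 10*(-7))/8 = -(-9 + 70)/8 = -⅛*61 = -61/8 ≈ -7.6250)
10 + H*m = 10 + 97*(-61/8) = 10 - 5917/8 = -5837/8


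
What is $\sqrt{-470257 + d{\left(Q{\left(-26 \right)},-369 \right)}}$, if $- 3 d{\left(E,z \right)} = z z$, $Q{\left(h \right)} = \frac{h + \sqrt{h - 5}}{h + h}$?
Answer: $2 i \sqrt{128911} \approx 718.08 i$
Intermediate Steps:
$Q{\left(h \right)} = \frac{h + \sqrt{-5 + h}}{2 h}$
$d{\left(E,z \right)} = - \frac{z^{2}}{3}$ ($d{\left(E,z \right)} = - \frac{z z}{3} = - \frac{z^{2}}{3}$)
$\sqrt{-470257 + d{\left(Q{\left(-26 \right)},-369 \right)}} = \sqrt{-470257 - \frac{\left(-369\right)^{2}}{3}} = \sqrt{-470257 - 45387} = \sqrt{-515644} = 2 i \sqrt{128911}$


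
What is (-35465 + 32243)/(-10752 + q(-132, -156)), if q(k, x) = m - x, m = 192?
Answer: 179/578 ≈ 0.30969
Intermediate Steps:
q(k, x) = 192 - x
(-35465 + 32243)/(-10752 + q(-132, -156)) = (-35465 + 32243)/(-10752 + (192 - 1*(-156))) = -3222/(-10752 + (192 + 156)) = -3222/(-10752 + 348) = -3222/(-10404) = -3222*(-1/10404) = 179/578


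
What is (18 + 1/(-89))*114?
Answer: 182514/89 ≈ 2050.7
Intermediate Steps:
(18 + 1/(-89))*114 = (18 - 1/89)*114 = (1601/89)*114 = 182514/89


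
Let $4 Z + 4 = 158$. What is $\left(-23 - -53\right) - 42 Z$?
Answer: $-1587$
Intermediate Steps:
$Z = \frac{77}{2}$ ($Z = -1 + \frac{1}{4} \cdot 158 = -1 + \frac{79}{2} = \frac{77}{2} \approx 38.5$)
$\left(-23 - -53\right) - 42 Z = \left(-23 - -53\right) - 1617 = \left(-23 + 53\right) - 1617 = 30 - 1617 = -1587$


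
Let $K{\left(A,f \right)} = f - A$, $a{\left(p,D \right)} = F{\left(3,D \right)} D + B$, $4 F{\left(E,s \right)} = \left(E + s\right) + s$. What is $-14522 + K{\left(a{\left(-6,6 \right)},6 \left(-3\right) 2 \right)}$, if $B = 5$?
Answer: $- \frac{29171}{2} \approx -14586.0$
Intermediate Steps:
$F{\left(E,s \right)} = \frac{s}{2} + \frac{E}{4}$ ($F{\left(E,s \right)} = \frac{\left(E + s\right) + s}{4} = \frac{E + 2 s}{4} = \frac{s}{2} + \frac{E}{4}$)
$a{\left(p,D \right)} = 5 + D \left(\frac{3}{4} + \frac{D}{2}\right)$ ($a{\left(p,D \right)} = \left(\frac{D}{2} + \frac{1}{4} \cdot 3\right) D + 5 = \left(\frac{D}{2} + \frac{3}{4}\right) D + 5 = \left(\frac{3}{4} + \frac{D}{2}\right) D + 5 = D \left(\frac{3}{4} + \frac{D}{2}\right) + 5 = 5 + D \left(\frac{3}{4} + \frac{D}{2}\right)$)
$-14522 + K{\left(a{\left(-6,6 \right)},6 \left(-3\right) 2 \right)} = -14522 - \left(5 - 6 \left(-3\right) 2 + \frac{1}{4} \cdot 6 \left(3 + 2 \cdot 6\right)\right) = -14522 - \left(41 + \frac{1}{4} \cdot 6 \left(3 + 12\right)\right) = -14522 - \left(41 + \frac{1}{4} \cdot 6 \cdot 15\right) = -14522 - \frac{127}{2} = - \frac{29171}{2}$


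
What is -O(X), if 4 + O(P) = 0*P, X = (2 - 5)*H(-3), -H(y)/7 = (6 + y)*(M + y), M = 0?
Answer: 4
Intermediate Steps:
H(y) = -7*y*(6 + y) (H(y) = -7*(6 + y)*(0 + y) = -7*(6 + y)*y = -7*y*(6 + y))
X = -189 (X = (2 - 5)*(7*(-3)*(-6 - 1*(-3))) = -21*(-3)*(-6 + 3) = -21*(-3)*(-3) = -3*63 = -189)
O(P) = -4 (O(P) = -4 + 0*P = -4 + 0 = -4)
-O(X) = -1*(-4) = 4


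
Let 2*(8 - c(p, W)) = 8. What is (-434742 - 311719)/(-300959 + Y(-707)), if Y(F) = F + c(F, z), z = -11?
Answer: 746461/301662 ≈ 2.4745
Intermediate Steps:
c(p, W) = 4 (c(p, W) = 8 - ½*8 = 8 - 4 = 4)
Y(F) = 4 + F (Y(F) = F + 4 = 4 + F)
(-434742 - 311719)/(-300959 + Y(-707)) = (-434742 - 311719)/(-300959 + (4 - 707)) = -746461/(-300959 - 703) = -746461/(-301662) = -746461*(-1/301662) = 746461/301662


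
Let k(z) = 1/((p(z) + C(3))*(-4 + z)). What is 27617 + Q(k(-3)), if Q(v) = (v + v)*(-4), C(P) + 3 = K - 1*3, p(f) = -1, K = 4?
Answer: 579949/21 ≈ 27617.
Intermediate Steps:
C(P) = -2 (C(P) = -3 + (4 - 1*3) = -3 + (4 - 3) = -3 + 1 = -2)
k(z) = 1/(12 - 3*z) (k(z) = 1/((-1 - 2)*(-4 + z)) = 1/(-3*(-4 + z)) = 1/(12 - 3*z))
Q(v) = -8*v (Q(v) = (2*v)*(-4) = -8*v)
27617 + Q(k(-3)) = 27617 - 8/(3*(4 - 1*(-3))) = 27617 - 8/(3*(4 + 3)) = 27617 - 8/(3*7) = 27617 - 8*1/21 = 27617 - 8/21 = 579949/21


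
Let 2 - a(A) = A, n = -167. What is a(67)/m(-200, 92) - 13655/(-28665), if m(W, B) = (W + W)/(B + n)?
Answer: -1074239/91728 ≈ -11.711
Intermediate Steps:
a(A) = 2 - A
m(W, B) = 2*W/(-167 + B) (m(W, B) = (W + W)/(B - 167) = (2*W)/(-167 + B) = 2*W/(-167 + B))
a(67)/m(-200, 92) - 13655/(-28665) = (2 - 1*67)/((2*(-200)/(-167 + 92))) - 13655/(-28665) = (2 - 67)/((2*(-200)/(-75))) - 13655*(-1/28665) = -65/(2*(-200)*(-1/75)) + 2731/5733 = -65/16/3 + 2731/5733 = -65*3/16 + 2731/5733 = -195/16 + 2731/5733 = -1074239/91728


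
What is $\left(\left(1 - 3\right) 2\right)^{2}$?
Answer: $16$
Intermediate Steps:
$\left(\left(1 - 3\right) 2\right)^{2} = \left(\left(-2\right) 2\right)^{2} = \left(-4\right)^{2} = 16$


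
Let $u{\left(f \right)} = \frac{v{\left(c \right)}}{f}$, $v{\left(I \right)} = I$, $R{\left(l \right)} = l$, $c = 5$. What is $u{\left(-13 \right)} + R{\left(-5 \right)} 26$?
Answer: $- \frac{1695}{13} \approx -130.38$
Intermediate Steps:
$u{\left(f \right)} = \frac{5}{f}$
$u{\left(-13 \right)} + R{\left(-5 \right)} 26 = \frac{5}{-13} - 130 = 5 \left(- \frac{1}{13}\right) - 130 = - \frac{5}{13} - 130 = - \frac{1695}{13}$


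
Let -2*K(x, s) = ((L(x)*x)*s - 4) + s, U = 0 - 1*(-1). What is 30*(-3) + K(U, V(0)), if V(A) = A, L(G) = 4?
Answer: -88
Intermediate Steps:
U = 1 (U = 0 + 1 = 1)
K(x, s) = 2 - s/2 - 2*s*x (K(x, s) = -(((4*x)*s - 4) + s)/2 = -((4*s*x - 4) + s)/2 = -((-4 + 4*s*x) + s)/2 = -(-4 + s + 4*s*x)/2 = 2 - s/2 - 2*s*x)
30*(-3) + K(U, V(0)) = 30*(-3) + (2 - ½*0 - 2*0*1) = -90 + (2 + 0 + 0) = -90 + 2 = -88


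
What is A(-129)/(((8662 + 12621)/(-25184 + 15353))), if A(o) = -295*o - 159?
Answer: -372555576/21283 ≈ -17505.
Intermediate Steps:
A(o) = -159 - 295*o
A(-129)/(((8662 + 12621)/(-25184 + 15353))) = (-159 - 295*(-129))/(((8662 + 12621)/(-25184 + 15353))) = (-159 + 38055)/((21283/(-9831))) = 37896/((21283*(-1/9831))) = 37896/(-21283/9831) = 37896*(-9831/21283) = -372555576/21283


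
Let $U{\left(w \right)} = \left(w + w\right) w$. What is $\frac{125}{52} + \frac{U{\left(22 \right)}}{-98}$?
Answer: $- \frac{19043}{2548} \approx -7.4737$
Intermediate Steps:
$U{\left(w \right)} = 2 w^{2}$ ($U{\left(w \right)} = 2 w w = 2 w^{2}$)
$\frac{125}{52} + \frac{U{\left(22 \right)}}{-98} = \frac{125}{52} + \frac{2 \cdot 22^{2}}{-98} = 125 \cdot \frac{1}{52} + 2 \cdot 484 \left(- \frac{1}{98}\right) = \frac{125}{52} + 968 \left(- \frac{1}{98}\right) = \frac{125}{52} - \frac{484}{49} = - \frac{19043}{2548}$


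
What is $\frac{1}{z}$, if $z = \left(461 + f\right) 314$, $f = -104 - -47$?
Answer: $\frac{1}{126856} \approx 7.8829 \cdot 10^{-6}$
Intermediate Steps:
$f = -57$ ($f = -104 + 47 = -57$)
$z = 126856$ ($z = \left(461 - 57\right) 314 = 404 \cdot 314 = 126856$)
$\frac{1}{z} = \frac{1}{126856}$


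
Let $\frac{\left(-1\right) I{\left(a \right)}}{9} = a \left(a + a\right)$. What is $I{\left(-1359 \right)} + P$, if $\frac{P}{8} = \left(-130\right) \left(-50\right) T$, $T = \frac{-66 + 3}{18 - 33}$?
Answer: $-33025458$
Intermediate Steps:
$I{\left(a \right)} = - 18 a^{2}$ ($I{\left(a \right)} = - 9 a \left(a + a\right) = - 9 a 2 a = - 9 \cdot 2 a^{2} = - 18 a^{2}$)
$T = \frac{21}{5}$ ($T = - \frac{63}{-15} = \left(-63\right) \left(- \frac{1}{15}\right) = \frac{21}{5} \approx 4.2$)
$P = 218400$ ($P = 8 \left(-130\right) \left(-50\right) \frac{21}{5} = 8 \cdot 6500 \cdot \frac{21}{5} = 8 \cdot 27300 = 218400$)
$I{\left(-1359 \right)} + P = - 18 \left(-1359\right)^{2} + 218400 = \left(-18\right) 1846881 + 218400 = -33243858 + 218400 = -33025458$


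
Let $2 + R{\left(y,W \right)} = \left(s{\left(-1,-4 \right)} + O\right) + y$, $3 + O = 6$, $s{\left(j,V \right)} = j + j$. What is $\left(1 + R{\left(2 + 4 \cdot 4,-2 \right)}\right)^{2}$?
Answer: $324$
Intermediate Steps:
$s{\left(j,V \right)} = 2 j$
$O = 3$ ($O = -3 + 6 = 3$)
$R{\left(y,W \right)} = -1 + y$ ($R{\left(y,W \right)} = -2 + \left(\left(2 \left(-1\right) + 3\right) + y\right) = -2 + \left(\left(-2 + 3\right) + y\right) = -2 + \left(1 + y\right) = -1 + y$)
$\left(1 + R{\left(2 + 4 \cdot 4,-2 \right)}\right)^{2} = \left(1 + \left(-1 + \left(2 + 4 \cdot 4\right)\right)\right)^{2} = \left(1 + \left(-1 + \left(2 + 16\right)\right)\right)^{2} = \left(1 + \left(-1 + 18\right)\right)^{2} = \left(1 + 17\right)^{2} = 18^{2} = 324$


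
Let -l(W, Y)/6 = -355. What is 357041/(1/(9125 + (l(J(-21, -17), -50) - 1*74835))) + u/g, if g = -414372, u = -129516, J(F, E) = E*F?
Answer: -783876724569387/34531 ≈ -2.2701e+10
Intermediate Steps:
l(W, Y) = 2130 (l(W, Y) = -6*(-355) = 2130)
357041/(1/(9125 + (l(J(-21, -17), -50) - 1*74835))) + u/g = 357041/(1/(9125 + (2130 - 1*74835))) - 129516/(-414372) = 357041/(1/(9125 + (2130 - 74835))) - 129516*(-1/414372) = 357041/(1/(9125 - 72705)) + 10793/34531 = 357041/(1/(-63580)) + 10793/34531 = 357041/(-1/63580) + 10793/34531 = 357041*(-63580) + 10793/34531 = -22700666780 + 10793/34531 = -783876724569387/34531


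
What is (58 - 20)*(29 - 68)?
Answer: -1482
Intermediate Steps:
(58 - 20)*(29 - 68) = 38*(-39) = -1482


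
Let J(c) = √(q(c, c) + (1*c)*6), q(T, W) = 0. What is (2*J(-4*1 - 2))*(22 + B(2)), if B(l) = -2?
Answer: 240*I ≈ 240.0*I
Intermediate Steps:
J(c) = √6*√c (J(c) = √(0 + (1*c)*6) = √(0 + c*6) = √(0 + 6*c) = √(6*c) = √6*√c)
(2*J(-4*1 - 2))*(22 + B(2)) = (2*(√6*√(-4*1 - 2)))*(22 - 2) = (2*(√6*√(-4 - 2)))*20 = (2*(√6*√(-6)))*20 = (2*(√6*(I*√6)))*20 = (2*(6*I))*20 = (12*I)*20 = 240*I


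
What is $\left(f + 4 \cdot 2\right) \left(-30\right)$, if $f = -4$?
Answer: $-120$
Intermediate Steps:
$\left(f + 4 \cdot 2\right) \left(-30\right) = \left(-4 + 4 \cdot 2\right) \left(-30\right) = \left(-4 + 8\right) \left(-30\right) = 4 \left(-30\right) = -120$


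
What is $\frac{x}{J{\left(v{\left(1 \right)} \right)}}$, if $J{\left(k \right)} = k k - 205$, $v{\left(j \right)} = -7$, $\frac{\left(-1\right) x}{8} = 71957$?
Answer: $\frac{143914}{39} \approx 3690.1$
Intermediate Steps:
$x = -575656$ ($x = \left(-8\right) 71957 = -575656$)
$J{\left(k \right)} = -205 + k^{2}$ ($J{\left(k \right)} = k^{2} - 205 = -205 + k^{2}$)
$\frac{x}{J{\left(v{\left(1 \right)} \right)}} = - \frac{575656}{-205 + \left(-7\right)^{2}} = - \frac{575656}{-205 + 49} = - \frac{575656}{-156} = \left(-575656\right) \left(- \frac{1}{156}\right) = \frac{143914}{39}$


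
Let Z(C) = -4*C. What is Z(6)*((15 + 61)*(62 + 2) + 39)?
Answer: -117672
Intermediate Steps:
Z(6)*((15 + 61)*(62 + 2) + 39) = (-4*6)*((15 + 61)*(62 + 2) + 39) = -24*(76*64 + 39) = -24*(4864 + 39) = -24*4903 = -117672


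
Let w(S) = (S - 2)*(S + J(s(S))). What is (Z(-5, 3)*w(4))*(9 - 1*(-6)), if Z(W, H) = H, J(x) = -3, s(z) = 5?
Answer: 90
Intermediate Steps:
w(S) = (-3 + S)*(-2 + S) (w(S) = (S - 2)*(S - 3) = (-2 + S)*(-3 + S) = (-3 + S)*(-2 + S))
(Z(-5, 3)*w(4))*(9 - 1*(-6)) = (3*(6 + 4**2 - 5*4))*(9 - 1*(-6)) = (3*(6 + 16 - 20))*(9 + 6) = (3*2)*15 = 6*15 = 90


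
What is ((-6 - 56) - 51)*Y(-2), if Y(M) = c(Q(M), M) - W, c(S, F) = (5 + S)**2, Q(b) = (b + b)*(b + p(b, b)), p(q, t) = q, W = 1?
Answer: -49720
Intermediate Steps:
Q(b) = 4*b**2 (Q(b) = (b + b)*(b + b) = (2*b)*(2*b) = 4*b**2)
Y(M) = -1 + (5 + 4*M**2)**2 (Y(M) = (5 + 4*M**2)**2 - 1*1 = (5 + 4*M**2)**2 - 1 = -1 + (5 + 4*M**2)**2)
((-6 - 56) - 51)*Y(-2) = ((-6 - 56) - 51)*(-1 + (5 + 4*(-2)**2)**2) = (-62 - 51)*(-1 + (5 + 4*4)**2) = -113*(-1 + (5 + 16)**2) = -113*(-1 + 21**2) = -113*(-1 + 441) = -113*440 = -49720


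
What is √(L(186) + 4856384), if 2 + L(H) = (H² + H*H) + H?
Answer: 8*√76965 ≈ 2219.4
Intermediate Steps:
L(H) = -2 + H + 2*H² (L(H) = -2 + ((H² + H*H) + H) = -2 + ((H² + H²) + H) = -2 + (2*H² + H) = -2 + (H + 2*H²) = -2 + H + 2*H²)
√(L(186) + 4856384) = √((-2 + 186 + 2*186²) + 4856384) = √((-2 + 186 + 2*34596) + 4856384) = √((-2 + 186 + 69192) + 4856384) = √(69376 + 4856384) = √4925760 = 8*√76965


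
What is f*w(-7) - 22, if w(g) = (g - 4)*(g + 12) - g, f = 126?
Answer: -6070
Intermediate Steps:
w(g) = -g + (-4 + g)*(12 + g) (w(g) = (-4 + g)*(12 + g) - g = -g + (-4 + g)*(12 + g))
f*w(-7) - 22 = 126*(-48 + (-7)² + 7*(-7)) - 22 = 126*(-48 + 49 - 49) - 22 = 126*(-48) - 22 = -6048 - 22 = -6070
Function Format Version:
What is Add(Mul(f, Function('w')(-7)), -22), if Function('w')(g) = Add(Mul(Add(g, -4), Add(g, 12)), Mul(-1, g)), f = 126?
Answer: -6070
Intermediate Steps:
Function('w')(g) = Add(Mul(-1, g), Mul(Add(-4, g), Add(12, g))) (Function('w')(g) = Add(Mul(Add(-4, g), Add(12, g)), Mul(-1, g)) = Add(Mul(-1, g), Mul(Add(-4, g), Add(12, g))))
Add(Mul(f, Function('w')(-7)), -22) = Add(Mul(126, Add(-48, Pow(-7, 2), Mul(7, -7))), -22) = Add(Mul(126, Add(-48, 49, -49)), -22) = Add(Mul(126, -48), -22) = Add(-6048, -22) = -6070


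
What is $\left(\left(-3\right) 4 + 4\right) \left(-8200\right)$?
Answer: $65600$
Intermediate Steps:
$\left(\left(-3\right) 4 + 4\right) \left(-8200\right) = \left(-12 + 4\right) \left(-8200\right) = \left(-8\right) \left(-8200\right) = 65600$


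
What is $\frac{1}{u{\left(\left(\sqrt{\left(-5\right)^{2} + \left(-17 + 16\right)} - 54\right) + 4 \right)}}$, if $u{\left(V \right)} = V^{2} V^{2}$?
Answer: $\frac{1}{16 \left(25 - \sqrt{6}\right)^{4}} \approx 2.4169 \cdot 10^{-7}$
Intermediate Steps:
$u{\left(V \right)} = V^{4}$
$\frac{1}{u{\left(\left(\sqrt{\left(-5\right)^{2} + \left(-17 + 16\right)} - 54\right) + 4 \right)}} = \frac{1}{\left(\left(\sqrt{\left(-5\right)^{2} + \left(-17 + 16\right)} - 54\right) + 4\right)^{4}} = \frac{1}{\left(\left(\sqrt{25 - 1} - 54\right) + 4\right)^{4}} = \frac{1}{\left(\left(\sqrt{24} - 54\right) + 4\right)^{4}} = \frac{1}{\left(\left(2 \sqrt{6} - 54\right) + 4\right)^{4}} = \frac{1}{\left(\left(-54 + 2 \sqrt{6}\right) + 4\right)^{4}} = \frac{1}{\left(-50 + 2 \sqrt{6}\right)^{4}}$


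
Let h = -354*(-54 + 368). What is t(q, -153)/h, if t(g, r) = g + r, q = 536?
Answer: -383/111156 ≈ -0.0034456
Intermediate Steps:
h = -111156 (h = -354*314 = -111156)
t(q, -153)/h = (536 - 153)/(-111156) = 383*(-1/111156) = -383/111156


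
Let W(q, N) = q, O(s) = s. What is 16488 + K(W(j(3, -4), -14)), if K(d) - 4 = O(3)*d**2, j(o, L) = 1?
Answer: 16495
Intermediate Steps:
K(d) = 4 + 3*d**2
16488 + K(W(j(3, -4), -14)) = 16488 + (4 + 3*1**2) = 16488 + (4 + 3*1) = 16488 + (4 + 3) = 16488 + 7 = 16495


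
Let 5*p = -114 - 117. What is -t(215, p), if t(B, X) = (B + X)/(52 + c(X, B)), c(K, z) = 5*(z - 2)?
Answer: -844/5585 ≈ -0.15112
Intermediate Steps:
p = -231/5 (p = (-114 - 117)/5 = (⅕)*(-231) = -231/5 ≈ -46.200)
c(K, z) = -10 + 5*z (c(K, z) = 5*(-2 + z) = -10 + 5*z)
t(B, X) = (B + X)/(42 + 5*B) (t(B, X) = (B + X)/(52 + (-10 + 5*B)) = (B + X)/(42 + 5*B))
-t(215, p) = -(215 - 231/5)/(42 + 5*215) = -844/((42 + 1075)*5) = -844/(1117*5) = -1*844/5585 = -844/5585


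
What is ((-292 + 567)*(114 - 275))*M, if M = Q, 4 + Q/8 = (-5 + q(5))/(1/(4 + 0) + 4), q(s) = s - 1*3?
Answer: 28336000/17 ≈ 1.6668e+6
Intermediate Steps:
q(s) = -3 + s (q(s) = s - 3 = -3 + s)
Q = -640/17 (Q = -32 + 8*((-5 + (-3 + 5))/(1/(4 + 0) + 4)) = -32 + 8*((-5 + 2)/(1/4 + 4)) = -32 + 8*(-3/(¼ + 4)) = -32 + 8*(-3/17/4) = -32 + 8*(-3*4/17) = -32 + 8*(-12/17) = -32 - 96/17 = -640/17 ≈ -37.647)
M = -640/17 ≈ -37.647
((-292 + 567)*(114 - 275))*M = ((-292 + 567)*(114 - 275))*(-640/17) = (275*(-161))*(-640/17) = -44275*(-640/17) = 28336000/17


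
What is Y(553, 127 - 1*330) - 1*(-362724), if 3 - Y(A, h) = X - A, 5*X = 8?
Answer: 1816392/5 ≈ 3.6328e+5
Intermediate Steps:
X = 8/5 (X = (1/5)*8 = 8/5 ≈ 1.6000)
Y(A, h) = 7/5 + A (Y(A, h) = 3 - (8/5 - A) = 3 + (-8/5 + A) = 7/5 + A)
Y(553, 127 - 1*330) - 1*(-362724) = (7/5 + 553) - 1*(-362724) = 2772/5 + 362724 = 1816392/5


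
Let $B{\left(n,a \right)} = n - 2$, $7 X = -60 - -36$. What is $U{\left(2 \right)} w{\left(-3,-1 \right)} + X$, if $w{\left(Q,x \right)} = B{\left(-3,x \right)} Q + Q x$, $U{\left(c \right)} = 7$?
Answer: $\frac{858}{7} \approx 122.57$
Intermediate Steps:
$X = - \frac{24}{7}$ ($X = \frac{-60 - -36}{7} = \frac{-60 + 36}{7} = \frac{1}{7} \left(-24\right) = - \frac{24}{7} \approx -3.4286$)
$B{\left(n,a \right)} = -2 + n$
$w{\left(Q,x \right)} = - 5 Q + Q x$ ($w{\left(Q,x \right)} = \left(-2 - 3\right) Q + Q x = - 5 Q + Q x$)
$U{\left(2 \right)} w{\left(-3,-1 \right)} + X = 7 \left(- 3 \left(-5 - 1\right)\right) - \frac{24}{7} = 7 \left(\left(-3\right) \left(-6\right)\right) - \frac{24}{7} = 7 \cdot 18 - \frac{24}{7} = 126 - \frac{24}{7} = \frac{858}{7}$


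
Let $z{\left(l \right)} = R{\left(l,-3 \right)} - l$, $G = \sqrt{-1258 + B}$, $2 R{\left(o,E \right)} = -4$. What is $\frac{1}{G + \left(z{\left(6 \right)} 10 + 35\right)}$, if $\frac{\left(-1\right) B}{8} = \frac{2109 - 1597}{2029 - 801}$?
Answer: $- \frac{2763}{201781} - \frac{i \sqrt{118879610}}{1008905} \approx -0.013693 - 0.010807 i$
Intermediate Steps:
$R{\left(o,E \right)} = -2$ ($R{\left(o,E \right)} = \frac{1}{2} \left(-4\right) = -2$)
$B = - \frac{1024}{307}$ ($B = - 8 \frac{2109 - 1597}{2029 - 801} = - 8 \cdot \frac{512}{1228} = - 8 \cdot 512 \cdot \frac{1}{1228} = \left(-8\right) \frac{128}{307} = - \frac{1024}{307} \approx -3.3355$)
$G = \frac{i \sqrt{118879610}}{307}$ ($G = \sqrt{-1258 - \frac{1024}{307}} = \sqrt{- \frac{387230}{307}} = \frac{i \sqrt{118879610}}{307} \approx 35.515 i$)
$z{\left(l \right)} = -2 - l$
$\frac{1}{G + \left(z{\left(6 \right)} 10 + 35\right)} = \frac{1}{\frac{i \sqrt{118879610}}{307} + \left(\left(-2 - 6\right) 10 + 35\right)} = \frac{1}{\frac{i \sqrt{118879610}}{307} + \left(\left(-8\right) 10 + 35\right)} = \frac{1}{\frac{i \sqrt{118879610}}{307} + \left(-80 + 35\right)} = \frac{1}{\frac{i \sqrt{118879610}}{307} - 45} = \frac{1}{-45 + \frac{i \sqrt{118879610}}{307}}$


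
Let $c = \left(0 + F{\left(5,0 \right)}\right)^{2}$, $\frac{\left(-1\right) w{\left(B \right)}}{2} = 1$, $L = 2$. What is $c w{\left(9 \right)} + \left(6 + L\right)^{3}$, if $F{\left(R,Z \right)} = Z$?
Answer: $512$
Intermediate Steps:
$w{\left(B \right)} = -2$ ($w{\left(B \right)} = \left(-2\right) 1 = -2$)
$c = 0$ ($c = \left(0 + 0\right)^{2} = 0^{2} = 0$)
$c w{\left(9 \right)} + \left(6 + L\right)^{3} = 0 \left(-2\right) + \left(6 + 2\right)^{3} = 0 + 8^{3} = 0 + 512 = 512$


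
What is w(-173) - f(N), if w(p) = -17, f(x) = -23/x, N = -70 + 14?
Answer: -975/56 ≈ -17.411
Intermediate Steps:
N = -56
w(-173) - f(N) = -17 - (-23)/(-56) = -17 - (-23)*(-1)/56 = -17 - 1*23/56 = -17 - 23/56 = -975/56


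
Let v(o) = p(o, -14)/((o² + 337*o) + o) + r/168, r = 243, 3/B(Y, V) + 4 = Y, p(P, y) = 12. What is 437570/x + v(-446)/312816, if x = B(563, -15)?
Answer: 2866569329952519715/35158015872 ≈ 8.1534e+7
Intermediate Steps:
B(Y, V) = 3/(-4 + Y)
x = 3/559 (x = 3/(-4 + 563) = 3/559 ≈ 0.0053667)
v(o) = 81/56 + 12/(o² + 338*o) (v(o) = 12/((o² + 337*o) + o) + 243/168 = 12/(o² + 338*o) + 243*(1/168) = 12/(o² + 338*o) + 81/56 = 81/56 + 12/(o² + 338*o))
437570/x + v(-446)/312816 = 437570/(3/559) + ((3/56)*(224 + 27*(-446)² + 9126*(-446))/(-446*(338 - 446)))/312816 = 437570*(559/3) + ((3/56)*(-1/446)*(224 + 27*198916 - 4070196)/(-108))*(1/312816) = 244601630/3 + ((3/56)*(-1/446)*(-1/108)*(224 + 5370732 - 4070196))*(1/312816) = 244601630/3 + ((3/56)*(-1/446)*(-1/108)*1300760)*(1/312816) = 244601630/3 + (162595/112392)*(1/312816) = 244601630/3 + 162595/35158015872 = 2866569329952519715/35158015872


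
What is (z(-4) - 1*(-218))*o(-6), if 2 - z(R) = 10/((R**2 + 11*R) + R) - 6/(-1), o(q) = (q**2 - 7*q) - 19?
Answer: 202311/16 ≈ 12644.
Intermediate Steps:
o(q) = -19 + q**2 - 7*q
z(R) = -4 - 10/(R**2 + 12*R) (z(R) = 2 - (10/((R**2 + 11*R) + R) - 6/(-1)) = 2 - (10/(R**2 + 12*R) - 6*(-1)) = 2 - (10/(R**2 + 12*R) + 6) = 2 - (6 + 10/(R**2 + 12*R)) = 2 + (-6 - 10/(R**2 + 12*R)) = -4 - 10/(R**2 + 12*R))
(z(-4) - 1*(-218))*o(-6) = (2*(-5 - 24*(-4) - 2*(-4)**2)/(-4*(12 - 4)) - 1*(-218))*(-19 + (-6)**2 - 7*(-6)) = (2*(-1/4)*(-5 + 96 - 2*16)/8 + 218)*(-19 + 36 + 42) = (2*(-1/4)*(1/8)*(-5 + 96 - 32) + 218)*59 = (2*(-1/4)*(1/8)*59 + 218)*59 = (-59/16 + 218)*59 = (3429/16)*59 = 202311/16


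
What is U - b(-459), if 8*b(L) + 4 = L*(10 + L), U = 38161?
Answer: 99201/8 ≈ 12400.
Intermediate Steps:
b(L) = -1/2 + L*(10 + L)/8 (b(L) = -1/2 + (L*(10 + L))/8 = -1/2 + L*(10 + L)/8)
U - b(-459) = 38161 - (-1/2 + (1/8)*(-459)**2 + (5/4)*(-459)) = 38161 - (-1/2 + (1/8)*210681 - 2295/4) = 38161 - (-1/2 + 210681/8 - 2295/4) = 38161 - 1*206087/8 = 38161 - 206087/8 = 99201/8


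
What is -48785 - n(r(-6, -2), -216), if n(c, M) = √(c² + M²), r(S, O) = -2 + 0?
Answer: -48785 - 2*√11665 ≈ -49001.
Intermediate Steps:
r(S, O) = -2
n(c, M) = √(M² + c²)
-48785 - n(r(-6, -2), -216) = -48785 - √((-216)² + (-2)²) = -48785 - √(46656 + 4) = -48785 - √46660 = -48785 - 2*√11665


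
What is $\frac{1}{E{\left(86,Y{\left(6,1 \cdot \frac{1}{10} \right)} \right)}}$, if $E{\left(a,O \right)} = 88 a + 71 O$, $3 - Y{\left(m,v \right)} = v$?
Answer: $\frac{10}{77739} \approx 0.00012864$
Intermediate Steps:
$Y{\left(m,v \right)} = 3 - v$
$E{\left(a,O \right)} = 71 O + 88 a$
$\frac{1}{E{\left(86,Y{\left(6,1 \cdot \frac{1}{10} \right)} \right)}} = \frac{1}{71 \left(3 - 1 \cdot \frac{1}{10}\right) + 88 \cdot 86} = \frac{1}{71 \left(3 - 1 \cdot \frac{1}{10}\right) + 7568} = \frac{1}{71 \left(3 - \frac{1}{10}\right) + 7568} = \frac{1}{71 \cdot \frac{29}{10} + 7568} = \frac{1}{\frac{2059}{10} + 7568} = \frac{1}{\frac{77739}{10}} = \frac{10}{77739}$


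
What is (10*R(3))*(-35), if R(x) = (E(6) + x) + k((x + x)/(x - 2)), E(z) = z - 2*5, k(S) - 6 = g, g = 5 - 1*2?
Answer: -2800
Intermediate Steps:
g = 3 (g = 5 - 2 = 3)
k(S) = 9 (k(S) = 6 + 3 = 9)
E(z) = -10 + z (E(z) = z - 10 = -10 + z)
R(x) = 5 + x (R(x) = ((-10 + 6) + x) + 9 = (-4 + x) + 9 = 5 + x)
(10*R(3))*(-35) = (10*(5 + 3))*(-35) = (10*8)*(-35) = 80*(-35) = -2800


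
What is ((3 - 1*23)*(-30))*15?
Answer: 9000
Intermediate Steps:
((3 - 1*23)*(-30))*15 = ((3 - 23)*(-30))*15 = -20*(-30)*15 = 600*15 = 9000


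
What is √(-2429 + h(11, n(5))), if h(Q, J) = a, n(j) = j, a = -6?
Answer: I*√2435 ≈ 49.346*I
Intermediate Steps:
h(Q, J) = -6
√(-2429 + h(11, n(5))) = √(-2429 - 6) = √(-2435) = I*√2435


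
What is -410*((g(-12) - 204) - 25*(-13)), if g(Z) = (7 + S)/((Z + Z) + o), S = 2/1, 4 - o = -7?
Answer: -641240/13 ≈ -49326.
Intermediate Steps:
o = 11 (o = 4 - 1*(-7) = 4 + 7 = 11)
S = 2 (S = 2*1 = 2)
g(Z) = 9/(11 + 2*Z) (g(Z) = (7 + 2)/((Z + Z) + 11) = 9/(2*Z + 11) = 9/(11 + 2*Z))
-410*((g(-12) - 204) - 25*(-13)) = -410*((9/(11 + 2*(-12)) - 204) - 25*(-13)) = -410*((9/(11 - 24) - 204) + 325) = -410*((9/(-13) - 204) + 325) = -410*((9*(-1/13) - 204) + 325) = -410*((-9/13 - 204) + 325) = -410*(-2661/13 + 325) = -410*1564/13 = -641240/13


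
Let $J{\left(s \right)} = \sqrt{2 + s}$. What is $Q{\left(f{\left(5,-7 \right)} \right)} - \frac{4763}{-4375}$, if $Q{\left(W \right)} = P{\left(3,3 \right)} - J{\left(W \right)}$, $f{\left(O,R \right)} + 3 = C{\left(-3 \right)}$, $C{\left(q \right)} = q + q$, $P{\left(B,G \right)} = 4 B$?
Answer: $\frac{57263}{4375} - i \sqrt{7} \approx 13.089 - 2.6458 i$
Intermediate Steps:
$C{\left(q \right)} = 2 q$
$f{\left(O,R \right)} = -9$ ($f{\left(O,R \right)} = -3 + 2 \left(-3\right) = -3 - 6 = -9$)
$Q{\left(W \right)} = 12 - \sqrt{2 + W}$ ($Q{\left(W \right)} = 4 \cdot 3 - \sqrt{2 + W} = 12 - \sqrt{2 + W}$)
$Q{\left(f{\left(5,-7 \right)} \right)} - \frac{4763}{-4375} = \left(12 - \sqrt{2 - 9}\right) - \frac{4763}{-4375} = \left(12 - \sqrt{-7}\right) - - \frac{4763}{4375} = \left(12 - i \sqrt{7}\right) + \frac{4763}{4375} = \frac{57263}{4375} - i \sqrt{7}$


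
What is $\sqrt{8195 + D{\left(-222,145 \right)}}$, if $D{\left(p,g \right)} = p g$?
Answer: $i \sqrt{23995} \approx 154.9 i$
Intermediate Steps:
$D{\left(p,g \right)} = g p$
$\sqrt{8195 + D{\left(-222,145 \right)}} = \sqrt{8195 + 145 \left(-222\right)} = \sqrt{8195 - 32190} = \sqrt{-23995} = i \sqrt{23995}$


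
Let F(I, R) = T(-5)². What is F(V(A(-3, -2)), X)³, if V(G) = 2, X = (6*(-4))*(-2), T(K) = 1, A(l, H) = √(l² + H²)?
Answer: 1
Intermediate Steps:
A(l, H) = √(H² + l²)
X = 48 (X = -24*(-2) = 48)
F(I, R) = 1 (F(I, R) = 1² = 1)
F(V(A(-3, -2)), X)³ = 1³ = 1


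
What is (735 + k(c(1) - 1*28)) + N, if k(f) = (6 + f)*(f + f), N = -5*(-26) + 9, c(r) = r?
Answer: 2008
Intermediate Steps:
N = 139 (N = 130 + 9 = 139)
k(f) = 2*f*(6 + f) (k(f) = (6 + f)*(2*f) = 2*f*(6 + f))
(735 + k(c(1) - 1*28)) + N = (735 + 2*(1 - 1*28)*(6 + (1 - 1*28))) + 139 = (735 + 2*(1 - 28)*(6 + (1 - 28))) + 139 = (735 + 2*(-27)*(6 - 27)) + 139 = (735 + 2*(-27)*(-21)) + 139 = (735 + 1134) + 139 = 1869 + 139 = 2008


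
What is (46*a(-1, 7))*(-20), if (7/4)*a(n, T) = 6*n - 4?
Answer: 36800/7 ≈ 5257.1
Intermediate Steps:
a(n, T) = -16/7 + 24*n/7 (a(n, T) = 4*(6*n - 4)/7 = 4*(-4 + 6*n)/7 = -16/7 + 24*n/7)
(46*a(-1, 7))*(-20) = (46*(-16/7 + (24/7)*(-1)))*(-20) = (46*(-16/7 - 24/7))*(-20) = (46*(-40/7))*(-20) = -1840/7*(-20) = 36800/7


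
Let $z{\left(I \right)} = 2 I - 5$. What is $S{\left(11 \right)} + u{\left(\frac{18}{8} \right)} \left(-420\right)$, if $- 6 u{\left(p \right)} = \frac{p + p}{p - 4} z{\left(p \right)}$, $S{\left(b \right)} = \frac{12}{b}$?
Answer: $\frac{1002}{11} \approx 91.091$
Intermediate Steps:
$z{\left(I \right)} = -5 + 2 I$
$u{\left(p \right)} = - \frac{p \left(-5 + 2 p\right)}{3 \left(-4 + p\right)}$ ($u{\left(p \right)} = - \frac{\frac{p + p}{p - 4} \left(-5 + 2 p\right)}{6} = - \frac{\frac{2 p}{-4 + p} \left(-5 + 2 p\right)}{6} = - \frac{2 p \frac{1}{-4 + p} \left(-5 + 2 p\right)}{6} = - \frac{p \left(-5 + 2 p\right)}{3 \left(-4 + p\right)}$)
$S{\left(11 \right)} + u{\left(\frac{18}{8} \right)} \left(-420\right) = \frac{12}{11} + \frac{\frac{18}{8} \left(5 - 2 \cdot \frac{18}{8}\right)}{3 \left(-4 + \frac{18}{8}\right)} \left(-420\right) = 12 \cdot \frac{1}{11} + \frac{18 \cdot \frac{1}{8} \left(5 - 2 \cdot 18 \cdot \frac{1}{8}\right)}{3 \left(-4 + 18 \cdot \frac{1}{8}\right)} \left(-420\right) = \frac{12}{11} + \frac{1}{3} \cdot \frac{9}{4} \frac{1}{-4 + \frac{9}{4}} \left(5 - \frac{9}{2}\right) \left(-420\right) = \frac{12}{11} + \frac{1}{3} \cdot \frac{9}{4} \frac{1}{- \frac{7}{4}} \left(5 - \frac{9}{2}\right) \left(-420\right) = \frac{12}{11} + \frac{1}{3} \cdot \frac{9}{4} \left(- \frac{4}{7}\right) \frac{1}{2} \left(-420\right) = \frac{12}{11} - -90 = \frac{12}{11} + 90 = \frac{1002}{11}$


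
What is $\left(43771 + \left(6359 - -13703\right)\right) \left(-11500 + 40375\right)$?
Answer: $1843177875$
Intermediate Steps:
$\left(43771 + \left(6359 - -13703\right)\right) \left(-11500 + 40375\right) = \left(43771 + \left(6359 + 13703\right)\right) 28875 = \left(43771 + 20062\right) 28875 = 63833 \cdot 28875 = 1843177875$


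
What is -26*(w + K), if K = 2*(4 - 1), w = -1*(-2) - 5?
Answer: -78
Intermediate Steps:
w = -3 (w = 2 - 5 = -3)
K = 6 (K = 2*3 = 6)
-26*(w + K) = -26*(-3 + 6) = -26*3 = -78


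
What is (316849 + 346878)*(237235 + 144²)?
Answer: 171222317917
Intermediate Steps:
(316849 + 346878)*(237235 + 144²) = 663727*(237235 + 20736) = 663727*257971 = 171222317917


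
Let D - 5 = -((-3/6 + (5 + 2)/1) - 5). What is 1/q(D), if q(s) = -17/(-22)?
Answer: 22/17 ≈ 1.2941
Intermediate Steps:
D = 7/2 (D = 5 - ((-3/6 + (5 + 2)/1) - 5) = 5 - ((-3*⅙ + 7*1) - 5) = 5 - ((-½ + 7) - 5) = 5 - (13/2 - 5) = 5 - 1*3/2 = 5 - 3/2 = 7/2 ≈ 3.5000)
q(s) = 17/22 (q(s) = -17*(-1/22) = 17/22)
1/q(D) = 1/(17/22) = 22/17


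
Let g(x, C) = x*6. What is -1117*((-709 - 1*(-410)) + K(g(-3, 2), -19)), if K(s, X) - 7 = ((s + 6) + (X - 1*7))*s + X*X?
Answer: -841101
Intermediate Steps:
g(x, C) = 6*x
K(s, X) = 7 + X² + s*(-1 + X + s) (K(s, X) = 7 + (((s + 6) + (X - 1*7))*s + X*X) = 7 + (((6 + s) + (X - 7))*s + X²) = 7 + (((6 + s) + (-7 + X))*s + X²) = 7 + ((-1 + X + s)*s + X²) = 7 + (s*(-1 + X + s) + X²) = 7 + (X² + s*(-1 + X + s)) = 7 + X² + s*(-1 + X + s))
-1117*((-709 - 1*(-410)) + K(g(-3, 2), -19)) = -1117*((-709 - 1*(-410)) + (7 + (-19)² + (6*(-3))² - 6*(-3) - 114*(-3))) = -1117*((-709 + 410) + (7 + 361 + (-18)² - 1*(-18) - 19*(-18))) = -1117*(-299 + (7 + 361 + 324 + 18 + 342)) = -1117*(-299 + 1052) = -1117*753 = -841101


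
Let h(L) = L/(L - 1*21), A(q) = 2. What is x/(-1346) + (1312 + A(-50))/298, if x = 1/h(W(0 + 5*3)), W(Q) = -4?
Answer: 3533563/802216 ≈ 4.4048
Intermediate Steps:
h(L) = L/(-21 + L) (h(L) = L/(L - 21) = L/(-21 + L))
x = 25/4 (x = 1/(-4/(-21 - 4)) = 1/(-4/(-25)) = 1/(-4*(-1/25)) = 1/(4/25) = 25/4 ≈ 6.2500)
x/(-1346) + (1312 + A(-50))/298 = (25/4)/(-1346) + (1312 + 2)/298 = (25/4)*(-1/1346) + 1314*(1/298) = -25/5384 + 657/149 = 3533563/802216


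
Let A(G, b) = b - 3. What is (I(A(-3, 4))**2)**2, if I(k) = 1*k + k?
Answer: 16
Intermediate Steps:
A(G, b) = -3 + b
I(k) = 2*k (I(k) = k + k = 2*k)
(I(A(-3, 4))**2)**2 = ((2*(-3 + 4))**2)**2 = ((2*1)**2)**2 = (2**2)**2 = 4**2 = 16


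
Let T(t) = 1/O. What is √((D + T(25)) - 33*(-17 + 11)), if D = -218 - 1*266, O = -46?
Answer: I*√605222/46 ≈ 16.912*I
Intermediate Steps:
D = -484 (D = -218 - 266 = -484)
T(t) = -1/46 (T(t) = 1/(-46) = -1/46)
√((D + T(25)) - 33*(-17 + 11)) = √((-484 - 1/46) - 33*(-17 + 11)) = √(-22265/46 - 33*(-6)) = √(-22265/46 + 198) = √(-13157/46) = I*√605222/46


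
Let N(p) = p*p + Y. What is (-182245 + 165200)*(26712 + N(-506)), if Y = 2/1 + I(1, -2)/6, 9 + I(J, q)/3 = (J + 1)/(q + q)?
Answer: -19277571145/4 ≈ -4.8194e+9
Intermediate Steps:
I(J, q) = -27 + 3*(1 + J)/(2*q) (I(J, q) = -27 + 3*((J + 1)/(q + q)) = -27 + 3*((1 + J)/((2*q))) = -27 + 3*((1 + J)*(1/(2*q))) = -27 + 3*((1 + J)/(2*q)) = -27 + 3*(1 + J)/(2*q))
Y = -11/4 (Y = 2/1 + ((3/2)*(1 + 1 - 18*(-2))/(-2))/6 = 2*1 + ((3/2)*(-½)*(1 + 1 + 36))*(⅙) = 2 + ((3/2)*(-½)*38)*(⅙) = 2 - 57/2*⅙ = 2 - 19/4 = -11/4 ≈ -2.7500)
N(p) = -11/4 + p² (N(p) = p*p - 11/4 = p² - 11/4 = -11/4 + p²)
(-182245 + 165200)*(26712 + N(-506)) = (-182245 + 165200)*(26712 + (-11/4 + (-506)²)) = -17045*(26712 + (-11/4 + 256036)) = -17045*(26712 + 1024133/4) = -17045*1130981/4 = -19277571145/4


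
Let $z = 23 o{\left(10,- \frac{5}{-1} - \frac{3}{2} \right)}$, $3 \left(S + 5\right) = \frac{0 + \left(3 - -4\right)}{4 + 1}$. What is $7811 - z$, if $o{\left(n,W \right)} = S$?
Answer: $\frac{118729}{15} \approx 7915.3$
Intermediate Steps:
$S = - \frac{68}{15}$ ($S = -5 + \frac{\left(0 + \left(3 - -4\right)\right) \frac{1}{4 + 1}}{3} = -5 + \frac{\left(0 + \left(3 + 4\right)\right) \frac{1}{5}}{3} = -5 + \frac{\left(0 + 7\right) \frac{1}{5}}{3} = -5 + \frac{7 \cdot \frac{1}{5}}{3} = -5 + \frac{1}{3} \cdot \frac{7}{5} = -5 + \frac{7}{15} = - \frac{68}{15} \approx -4.5333$)
$o{\left(n,W \right)} = - \frac{68}{15}$
$z = - \frac{1564}{15}$ ($z = 23 \left(- \frac{68}{15}\right) = - \frac{1564}{15} \approx -104.27$)
$7811 - z = 7811 - - \frac{1564}{15} = 7811 + \frac{1564}{15} = \frac{118729}{15}$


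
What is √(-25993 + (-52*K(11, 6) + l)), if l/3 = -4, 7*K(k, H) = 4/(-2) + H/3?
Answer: I*√26005 ≈ 161.26*I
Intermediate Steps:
K(k, H) = -2/7 + H/21 (K(k, H) = (4/(-2) + H/3)/7 = (4*(-½) + H*(⅓))/7 = (-2 + H/3)/7 = -2/7 + H/21)
l = -12 (l = 3*(-4) = -12)
√(-25993 + (-52*K(11, 6) + l)) = √(-25993 + (-52*(-2/7 + (1/21)*6) - 12)) = √(-25993 + (-52*(-2/7 + 2/7) - 12)) = √(-25993 + (-52*0 - 12)) = √(-25993 + (0 - 12)) = √(-25993 - 12) = √(-26005) = I*√26005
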